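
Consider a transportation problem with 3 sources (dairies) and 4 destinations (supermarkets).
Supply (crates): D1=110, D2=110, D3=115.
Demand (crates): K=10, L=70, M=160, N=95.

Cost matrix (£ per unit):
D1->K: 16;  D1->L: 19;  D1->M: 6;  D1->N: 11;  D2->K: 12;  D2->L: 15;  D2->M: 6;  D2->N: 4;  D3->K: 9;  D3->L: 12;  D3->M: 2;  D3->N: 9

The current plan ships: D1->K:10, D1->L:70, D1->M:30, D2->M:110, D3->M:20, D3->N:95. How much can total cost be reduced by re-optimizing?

1110

Current plan cost = 10·16 + 70·19 + 30·6 + 110·6 + 20·2 + 95·9 = £3225.
Optimal plan:
  D1->M: 110 × £6 = £660
  D2->L: 15 × £15 = £225
  D2->N: 95 × £4 = £380
  D3->K: 10 × £9 = £90
  D3->L: 55 × £12 = £660
  D3->M: 50 × £2 = £100
Optimal cost = £2115.
Saving = 3225 − 2115 = £1110.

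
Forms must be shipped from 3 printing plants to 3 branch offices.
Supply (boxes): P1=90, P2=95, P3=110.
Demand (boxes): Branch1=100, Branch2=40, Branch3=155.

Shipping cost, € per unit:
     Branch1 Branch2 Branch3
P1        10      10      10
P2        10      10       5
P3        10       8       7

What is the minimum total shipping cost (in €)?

2215

A cheapest plan:
  P1->Branch1: 90 boxes
  P2->Branch3: 95 boxes
  P3->Branch1: 10 boxes
  P3->Branch2: 40 boxes
  P3->Branch3: 60 boxes
Total cost = €2215.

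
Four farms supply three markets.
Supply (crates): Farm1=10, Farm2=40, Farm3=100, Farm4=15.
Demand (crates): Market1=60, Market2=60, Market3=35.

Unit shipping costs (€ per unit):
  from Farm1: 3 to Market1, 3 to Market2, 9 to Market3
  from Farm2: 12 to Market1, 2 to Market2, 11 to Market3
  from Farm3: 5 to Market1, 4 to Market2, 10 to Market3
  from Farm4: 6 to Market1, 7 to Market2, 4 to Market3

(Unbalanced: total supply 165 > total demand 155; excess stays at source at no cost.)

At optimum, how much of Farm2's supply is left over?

0

Minimum-cost shipments:
  Farm1→Market1: 10 × €3 = €30
  Farm2→Market2: 40 × €2 = €80
  Farm3→Market1: 50 × €5 = €250
  Farm3→Market2: 20 × €4 = €80
  Farm3→Market3: 20 × €10 = €200
  Farm4→Market3: 15 × €4 = €60
Total cost = €700.
Farm2 ships 40 of its 40, leaving 0.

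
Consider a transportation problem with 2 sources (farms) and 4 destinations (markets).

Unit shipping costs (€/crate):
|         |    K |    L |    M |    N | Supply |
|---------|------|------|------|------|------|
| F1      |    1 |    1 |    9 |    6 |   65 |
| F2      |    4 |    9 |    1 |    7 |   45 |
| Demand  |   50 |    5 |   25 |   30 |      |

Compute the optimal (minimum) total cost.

280

A cheapest plan:
  F1–K: 50 × €1 = €50
  F1–L: 5 × €1 = €5
  F1–N: 10 × €6 = €60
  F2–M: 25 × €1 = €25
  F2–N: 20 × €7 = €140
Total = 50 + 5 + 60 + 25 + 140 = €280.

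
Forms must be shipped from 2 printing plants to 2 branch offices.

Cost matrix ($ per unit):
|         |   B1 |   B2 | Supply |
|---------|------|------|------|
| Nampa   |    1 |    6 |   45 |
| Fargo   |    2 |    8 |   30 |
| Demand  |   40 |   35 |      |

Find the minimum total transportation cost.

A cheapest plan:
  Nampa→B1: 10 × $1 = $10
  Nampa→B2: 35 × $6 = $210
  Fargo→B1: 30 × $2 = $60
Total = 10 + 210 + 60 = $280.

280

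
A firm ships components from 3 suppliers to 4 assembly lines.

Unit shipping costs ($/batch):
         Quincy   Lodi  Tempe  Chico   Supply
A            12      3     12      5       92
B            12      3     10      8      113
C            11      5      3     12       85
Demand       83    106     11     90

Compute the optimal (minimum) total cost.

1723

One minimum-cost allocation:
  A->Lodi: 2 × $3 = $6
  A->Chico: 90 × $5 = $450
  B->Quincy: 9 × $12 = $108
  B->Lodi: 104 × $3 = $312
  C->Quincy: 74 × $11 = $814
  C->Tempe: 11 × $3 = $33
Total = 6 + 450 + 108 + 312 + 814 + 33 = $1723.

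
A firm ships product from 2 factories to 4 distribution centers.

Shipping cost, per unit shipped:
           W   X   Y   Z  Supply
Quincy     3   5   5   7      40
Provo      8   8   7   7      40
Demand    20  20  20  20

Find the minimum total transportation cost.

440

Optimal allocation:
  Quincy->W: 20 pallets
  Quincy->X: 20 pallets
  Provo->Y: 20 pallets
  Provo->Z: 20 pallets
Total cost = 440.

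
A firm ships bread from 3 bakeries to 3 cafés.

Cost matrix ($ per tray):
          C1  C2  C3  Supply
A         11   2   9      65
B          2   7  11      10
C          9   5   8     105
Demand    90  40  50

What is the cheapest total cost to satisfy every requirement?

1245

One minimum-cost allocation:
  A–C2: 40 trays
  A–C3: 25 trays
  B–C1: 10 trays
  C–C1: 80 trays
  C–C3: 25 trays
Total cost = $1245.
(Supply check: A ships 65; B ships 10; C ships 105.)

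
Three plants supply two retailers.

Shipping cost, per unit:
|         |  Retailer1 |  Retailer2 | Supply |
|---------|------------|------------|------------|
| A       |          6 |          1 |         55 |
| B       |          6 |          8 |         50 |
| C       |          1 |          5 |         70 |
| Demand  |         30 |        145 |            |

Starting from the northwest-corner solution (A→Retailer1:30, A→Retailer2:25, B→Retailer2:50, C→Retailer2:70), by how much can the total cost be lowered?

270

Current plan cost = 30·6 + 25·1 + 50·8 + 70·5 = 955.
Optimal plan:
  A->Retailer2: 55 × 1 = 55
  B->Retailer2: 50 × 8 = 400
  C->Retailer1: 30 × 1 = 30
  C->Retailer2: 40 × 5 = 200
Optimal cost = 685.
Saving = 955 − 685 = 270.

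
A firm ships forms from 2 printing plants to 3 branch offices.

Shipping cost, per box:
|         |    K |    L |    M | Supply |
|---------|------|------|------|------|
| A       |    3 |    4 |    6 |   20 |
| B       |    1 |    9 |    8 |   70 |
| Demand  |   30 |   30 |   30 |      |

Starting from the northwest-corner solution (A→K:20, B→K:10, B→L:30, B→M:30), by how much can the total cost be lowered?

Current plan cost = 20·3 + 10·1 + 30·9 + 30·8 = 580.
Optimal plan:
  A→L: 20 × 4 = 80
  B→K: 30 × 1 = 30
  B→L: 10 × 9 = 90
  B→M: 30 × 8 = 240
Optimal cost = 440.
Saving = 580 − 440 = 140.

140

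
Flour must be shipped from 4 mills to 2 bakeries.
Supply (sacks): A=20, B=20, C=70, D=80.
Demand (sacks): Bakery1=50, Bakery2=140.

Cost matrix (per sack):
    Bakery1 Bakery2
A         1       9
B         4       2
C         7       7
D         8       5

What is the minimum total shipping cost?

950

A cheapest plan:
  A–Bakery1: 20 sacks
  B–Bakery2: 20 sacks
  C–Bakery1: 30 sacks
  C–Bakery2: 40 sacks
  D–Bakery2: 80 sacks
Total cost = 950.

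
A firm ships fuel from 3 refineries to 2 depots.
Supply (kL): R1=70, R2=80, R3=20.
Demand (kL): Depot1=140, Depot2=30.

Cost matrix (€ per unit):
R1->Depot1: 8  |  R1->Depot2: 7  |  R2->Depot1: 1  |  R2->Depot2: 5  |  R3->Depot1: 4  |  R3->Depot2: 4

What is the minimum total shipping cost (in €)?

An optimal shipping plan:
  R1→Depot1: 40 kL
  R1→Depot2: 30 kL
  R2→Depot1: 80 kL
  R3→Depot1: 20 kL
Total cost = €690.
(Supply check: R1 ships 70; R2 ships 80; R3 ships 20.)

690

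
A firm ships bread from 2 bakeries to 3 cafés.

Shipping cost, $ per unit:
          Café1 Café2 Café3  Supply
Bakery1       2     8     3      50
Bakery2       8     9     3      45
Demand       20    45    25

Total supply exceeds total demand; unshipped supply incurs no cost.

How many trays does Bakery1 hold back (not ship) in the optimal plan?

0

An optimal plan:
  Bakery1→Café1: 20 × $2 = $40
  Bakery1→Café2: 30 × $8 = $240
  Bakery2→Café2: 15 × $9 = $135
  Bakery2→Café3: 25 × $3 = $75
Total cost = $490.
Bakery1 ships 50 of its 50, leaving 0.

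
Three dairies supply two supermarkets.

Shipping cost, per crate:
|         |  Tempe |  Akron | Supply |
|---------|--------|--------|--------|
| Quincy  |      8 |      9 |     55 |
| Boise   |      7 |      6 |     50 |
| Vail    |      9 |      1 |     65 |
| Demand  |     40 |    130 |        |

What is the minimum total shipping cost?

A cheapest plan:
  Quincy→Tempe: 40 × 8 = 320
  Quincy→Akron: 15 × 9 = 135
  Boise→Akron: 50 × 6 = 300
  Vail→Akron: 65 × 1 = 65
Total = 320 + 135 + 300 + 65 = 820.

820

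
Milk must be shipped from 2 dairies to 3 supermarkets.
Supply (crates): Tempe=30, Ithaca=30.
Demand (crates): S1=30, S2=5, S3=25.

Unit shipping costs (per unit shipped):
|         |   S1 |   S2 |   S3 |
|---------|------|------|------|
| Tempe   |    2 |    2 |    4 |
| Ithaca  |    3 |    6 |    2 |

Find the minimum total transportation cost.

125

Optimal allocation:
  Tempe→S1: 25 × 2 = 50
  Tempe→S2: 5 × 2 = 10
  Ithaca→S1: 5 × 3 = 15
  Ithaca→S3: 25 × 2 = 50
Total = 50 + 10 + 15 + 50 = 125.
(Supply check: Tempe ships 30; Ithaca ships 30.)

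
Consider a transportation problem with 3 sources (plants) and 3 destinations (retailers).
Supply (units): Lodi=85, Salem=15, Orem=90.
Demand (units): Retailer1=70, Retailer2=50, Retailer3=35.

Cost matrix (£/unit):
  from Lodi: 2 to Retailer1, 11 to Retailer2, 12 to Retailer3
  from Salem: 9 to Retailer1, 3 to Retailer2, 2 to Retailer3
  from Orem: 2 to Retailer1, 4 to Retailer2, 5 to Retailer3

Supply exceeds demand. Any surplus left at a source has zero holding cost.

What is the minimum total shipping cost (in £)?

470

A cheapest plan:
  Lodi->Retailer1: 50 × £2 = £100
  Salem->Retailer3: 15 × £2 = £30
  Orem->Retailer1: 20 × £2 = £40
  Orem->Retailer2: 50 × £4 = £200
  Orem->Retailer3: 20 × £5 = £100
Total = 100 + 30 + 40 + 200 + 100 = £470.
(Supply check: Lodi ships 50; Salem ships 15; Orem ships 90.)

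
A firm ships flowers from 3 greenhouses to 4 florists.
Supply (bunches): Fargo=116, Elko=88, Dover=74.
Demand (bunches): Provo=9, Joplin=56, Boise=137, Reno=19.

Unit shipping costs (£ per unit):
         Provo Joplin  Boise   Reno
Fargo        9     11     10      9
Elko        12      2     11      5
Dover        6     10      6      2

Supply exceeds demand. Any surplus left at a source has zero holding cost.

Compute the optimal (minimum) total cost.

Optimal allocation:
  Fargo→Provo: 9 × £9 = £81
  Fargo→Boise: 63 × £10 = £630
  Elko→Joplin: 56 × £2 = £112
  Elko→Reno: 19 × £5 = £95
  Dover→Boise: 74 × £6 = £444
Total = 81 + 630 + 112 + 95 + 444 = £1362.
(Supply check: Fargo ships 72; Elko ships 75; Dover ships 74.)

1362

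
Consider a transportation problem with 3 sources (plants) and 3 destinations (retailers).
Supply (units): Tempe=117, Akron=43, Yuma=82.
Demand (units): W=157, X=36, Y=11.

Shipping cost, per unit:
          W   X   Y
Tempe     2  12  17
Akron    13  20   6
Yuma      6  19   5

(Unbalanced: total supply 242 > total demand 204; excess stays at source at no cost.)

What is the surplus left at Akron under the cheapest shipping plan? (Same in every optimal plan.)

38

An optimal plan:
  Tempe to W: 81 units
  Tempe to X: 36 units
  Akron to Y: 5 units
  Yuma to W: 76 units
  Yuma to Y: 6 units
Total cost = 1110.
Akron ships 5 of its 43, leaving 38.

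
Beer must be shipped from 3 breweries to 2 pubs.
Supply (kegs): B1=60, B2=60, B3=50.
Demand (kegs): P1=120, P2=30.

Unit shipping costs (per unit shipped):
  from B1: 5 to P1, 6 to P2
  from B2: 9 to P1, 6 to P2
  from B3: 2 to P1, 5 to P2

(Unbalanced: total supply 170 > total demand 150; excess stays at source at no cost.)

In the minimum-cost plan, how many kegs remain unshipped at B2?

An optimal plan:
  B1→P1: 60 × 5 = 300
  B2→P1: 10 × 9 = 90
  B2→P2: 30 × 6 = 180
  B3→P1: 50 × 2 = 100
Total cost = 670.
B2 ships 40 of its 60, leaving 20.

20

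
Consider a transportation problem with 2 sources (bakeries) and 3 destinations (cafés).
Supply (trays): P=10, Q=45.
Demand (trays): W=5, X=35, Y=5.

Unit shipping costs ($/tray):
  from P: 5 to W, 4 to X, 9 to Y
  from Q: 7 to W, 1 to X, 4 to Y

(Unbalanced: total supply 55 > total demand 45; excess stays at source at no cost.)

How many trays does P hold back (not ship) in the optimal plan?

Minimum-cost shipments:
  P to W: 5 × $5 = $25
  Q to X: 35 × $1 = $35
  Q to Y: 5 × $4 = $20
Total cost = $80.
P ships 5 of its 10, leaving 5.

5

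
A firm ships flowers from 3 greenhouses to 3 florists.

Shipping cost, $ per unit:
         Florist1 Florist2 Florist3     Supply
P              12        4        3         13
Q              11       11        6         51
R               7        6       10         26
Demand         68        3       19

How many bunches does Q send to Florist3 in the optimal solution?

9

The minimum-cost plan:
  P–Florist2: 3 bunches
  P–Florist3: 10 bunches
  Q–Florist1: 42 bunches
  Q–Florist3: 9 bunches
  R–Florist1: 26 bunches
Total cost = $740.
So Q→Florist3 carries 9 bunches.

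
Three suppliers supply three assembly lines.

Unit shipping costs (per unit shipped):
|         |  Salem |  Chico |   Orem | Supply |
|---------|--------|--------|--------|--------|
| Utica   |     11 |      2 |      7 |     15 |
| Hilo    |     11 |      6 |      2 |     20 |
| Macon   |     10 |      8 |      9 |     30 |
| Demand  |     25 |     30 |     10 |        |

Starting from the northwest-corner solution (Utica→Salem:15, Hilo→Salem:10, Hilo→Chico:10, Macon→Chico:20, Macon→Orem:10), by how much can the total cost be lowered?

185

Current plan cost = 15·11 + 10·11 + 10·6 + 20·8 + 10·9 = 585.
Optimal plan:
  Utica→Chico: 15 × 2 = 30
  Hilo→Chico: 10 × 6 = 60
  Hilo→Orem: 10 × 2 = 20
  Macon→Salem: 25 × 10 = 250
  Macon→Chico: 5 × 8 = 40
Optimal cost = 400.
Saving = 585 − 400 = 185.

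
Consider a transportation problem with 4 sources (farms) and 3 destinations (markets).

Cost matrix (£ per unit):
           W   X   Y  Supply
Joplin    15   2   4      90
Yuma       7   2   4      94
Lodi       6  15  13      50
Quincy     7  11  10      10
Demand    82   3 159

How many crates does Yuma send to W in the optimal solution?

Solving gives:
  Joplin to X: 3 × £2 = £6
  Joplin to Y: 87 × £4 = £348
  Yuma to W: 22 × £7 = £154
  Yuma to Y: 72 × £4 = £288
  Lodi to W: 50 × £6 = £300
  Quincy to W: 10 × £7 = £70
Total cost = £1166.
So Yuma→W carries 22 crates.

22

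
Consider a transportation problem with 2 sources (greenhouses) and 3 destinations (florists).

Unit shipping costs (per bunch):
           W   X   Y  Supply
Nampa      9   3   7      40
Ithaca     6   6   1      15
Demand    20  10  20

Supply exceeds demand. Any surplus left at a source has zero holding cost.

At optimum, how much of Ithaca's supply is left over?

0

Minimum-cost shipments:
  Nampa→W: 20 × 9 = 180
  Nampa→X: 10 × 3 = 30
  Nampa→Y: 5 × 7 = 35
  Ithaca→Y: 15 × 1 = 15
Total cost = 260.
Ithaca ships 15 of its 15, leaving 0.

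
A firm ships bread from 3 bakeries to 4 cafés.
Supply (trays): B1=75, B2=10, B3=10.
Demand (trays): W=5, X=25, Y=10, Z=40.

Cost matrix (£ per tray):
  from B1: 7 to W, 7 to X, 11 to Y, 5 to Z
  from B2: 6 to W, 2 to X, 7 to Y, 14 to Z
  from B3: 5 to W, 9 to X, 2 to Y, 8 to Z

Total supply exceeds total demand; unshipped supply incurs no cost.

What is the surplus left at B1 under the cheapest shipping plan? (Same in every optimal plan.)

Minimum-cost shipments:
  B1 to W: 5 × £7 = £35
  B1 to X: 15 × £7 = £105
  B1 to Z: 40 × £5 = £200
  B2 to X: 10 × £2 = £20
  B3 to Y: 10 × £2 = £20
Total cost = £380.
B1 ships 60 of its 75, leaving 15.

15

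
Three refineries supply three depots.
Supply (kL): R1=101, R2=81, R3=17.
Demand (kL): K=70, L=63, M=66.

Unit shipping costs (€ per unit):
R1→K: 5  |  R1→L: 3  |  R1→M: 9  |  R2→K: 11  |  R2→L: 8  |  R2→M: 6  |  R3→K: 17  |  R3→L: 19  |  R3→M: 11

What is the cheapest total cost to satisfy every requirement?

Optimal allocation:
  R1 to K: 70 kL
  R1 to L: 31 kL
  R2 to L: 32 kL
  R2 to M: 49 kL
  R3 to M: 17 kL
Total cost = €1180.

1180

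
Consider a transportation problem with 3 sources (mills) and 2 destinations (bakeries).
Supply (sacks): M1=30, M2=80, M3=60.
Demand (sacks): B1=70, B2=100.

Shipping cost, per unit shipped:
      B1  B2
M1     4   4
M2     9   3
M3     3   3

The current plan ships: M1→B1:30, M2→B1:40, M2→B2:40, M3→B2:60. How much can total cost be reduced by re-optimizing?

240

Current plan cost = 30·4 + 40·9 + 40·3 + 60·3 = 780.
Optimal plan:
  M1 to B1: 30 × 4 = 120
  M2 to B2: 80 × 3 = 240
  M3 to B1: 40 × 3 = 120
  M3 to B2: 20 × 3 = 60
Optimal cost = 540.
Saving = 780 − 540 = 240.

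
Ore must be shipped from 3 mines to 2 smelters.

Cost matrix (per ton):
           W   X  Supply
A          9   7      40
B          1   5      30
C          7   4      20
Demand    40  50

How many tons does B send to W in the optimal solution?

The minimum-cost plan:
  A–W: 10 × 9 = 90
  A–X: 30 × 7 = 210
  B–W: 30 × 1 = 30
  C–X: 20 × 4 = 80
Total cost = 410.
So B→W carries 30 tons.

30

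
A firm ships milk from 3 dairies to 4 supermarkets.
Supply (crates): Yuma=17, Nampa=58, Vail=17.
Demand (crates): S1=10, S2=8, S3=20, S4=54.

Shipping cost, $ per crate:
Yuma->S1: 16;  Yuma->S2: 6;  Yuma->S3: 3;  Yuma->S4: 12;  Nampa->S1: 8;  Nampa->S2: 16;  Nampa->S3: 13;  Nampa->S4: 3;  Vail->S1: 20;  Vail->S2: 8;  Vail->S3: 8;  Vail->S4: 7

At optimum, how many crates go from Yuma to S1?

Solving gives:
  Yuma–S3: 17 crates
  Nampa–S1: 10 crates
  Nampa–S4: 48 crates
  Vail–S2: 8 crates
  Vail–S3: 3 crates
  Vail–S4: 6 crates
Total cost = $405.
The route Yuma→S1 is not used.

0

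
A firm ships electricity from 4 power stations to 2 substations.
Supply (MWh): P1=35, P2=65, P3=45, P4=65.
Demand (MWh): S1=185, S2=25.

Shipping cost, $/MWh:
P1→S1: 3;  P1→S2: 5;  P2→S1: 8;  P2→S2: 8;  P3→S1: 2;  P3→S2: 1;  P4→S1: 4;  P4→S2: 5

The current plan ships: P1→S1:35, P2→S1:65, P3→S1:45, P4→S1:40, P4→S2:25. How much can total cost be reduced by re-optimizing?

Current plan cost = 35·3 + 65·8 + 45·2 + 40·4 + 25·5 = $1000.
Optimal plan:
  P1–S1: 35 × $3 = $105
  P2–S1: 65 × $8 = $520
  P3–S1: 20 × $2 = $40
  P3–S2: 25 × $1 = $25
  P4–S1: 65 × $4 = $260
Optimal cost = $950.
Saving = 1000 − 950 = $50.

50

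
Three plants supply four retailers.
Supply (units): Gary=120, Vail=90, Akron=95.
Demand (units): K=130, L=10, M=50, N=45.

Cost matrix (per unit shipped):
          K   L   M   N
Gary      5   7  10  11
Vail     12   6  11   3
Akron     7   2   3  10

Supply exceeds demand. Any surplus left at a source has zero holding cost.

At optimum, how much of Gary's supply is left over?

An optimal plan:
  Gary→K: 120 units
  Vail→N: 45 units
  Akron→K: 10 units
  Akron→L: 10 units
  Akron→M: 50 units
Total cost = 975.
Gary ships 120 of its 120, leaving 0.

0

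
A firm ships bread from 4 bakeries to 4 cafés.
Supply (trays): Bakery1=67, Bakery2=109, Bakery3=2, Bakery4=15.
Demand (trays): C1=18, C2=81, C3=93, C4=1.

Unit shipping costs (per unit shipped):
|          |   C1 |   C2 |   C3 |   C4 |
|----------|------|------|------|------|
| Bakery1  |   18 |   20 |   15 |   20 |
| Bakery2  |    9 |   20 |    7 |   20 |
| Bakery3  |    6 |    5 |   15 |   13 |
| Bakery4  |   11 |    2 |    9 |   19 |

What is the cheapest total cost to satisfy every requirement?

2169

A cheapest plan:
  Bakery1→C2: 64 trays
  Bakery1→C3: 2 trays
  Bakery1→C4: 1 trays
  Bakery2→C1: 18 trays
  Bakery2→C3: 91 trays
  Bakery3→C2: 2 trays
  Bakery4→C2: 15 trays
Total cost = 2169.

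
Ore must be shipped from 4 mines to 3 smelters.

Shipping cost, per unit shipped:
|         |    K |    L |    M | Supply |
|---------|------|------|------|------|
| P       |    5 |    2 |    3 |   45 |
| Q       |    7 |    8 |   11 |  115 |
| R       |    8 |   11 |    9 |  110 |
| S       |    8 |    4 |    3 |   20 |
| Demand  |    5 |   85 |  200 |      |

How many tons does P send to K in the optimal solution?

The minimum-cost plan:
  P->M: 45 × 3 = 135
  Q->K: 5 × 7 = 35
  Q->L: 85 × 8 = 680
  Q->M: 25 × 11 = 275
  R->M: 110 × 9 = 990
  S->M: 20 × 3 = 60
Total cost = 2175.
The route P→K is not used.

0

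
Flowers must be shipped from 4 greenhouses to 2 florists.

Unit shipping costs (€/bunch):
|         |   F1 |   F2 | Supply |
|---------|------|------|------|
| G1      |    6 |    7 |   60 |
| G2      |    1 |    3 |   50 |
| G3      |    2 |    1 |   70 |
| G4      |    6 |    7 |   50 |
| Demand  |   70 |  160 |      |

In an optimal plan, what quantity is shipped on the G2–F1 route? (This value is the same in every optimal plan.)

The minimum-cost plan:
  G1 to F1: 20 × €6 = €120
  G1 to F2: 40 × €7 = €280
  G2 to F1: 50 × €1 = €50
  G3 to F2: 70 × €1 = €70
  G4 to F2: 50 × €7 = €350
Total cost = €870.
So G2→F1 carries 50 bunches.

50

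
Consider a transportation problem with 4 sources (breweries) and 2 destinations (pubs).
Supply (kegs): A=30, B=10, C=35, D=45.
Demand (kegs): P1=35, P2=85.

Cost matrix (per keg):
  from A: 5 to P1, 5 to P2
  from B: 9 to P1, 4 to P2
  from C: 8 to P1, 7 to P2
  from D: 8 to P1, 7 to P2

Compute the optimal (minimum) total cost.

755

A cheapest plan:
  A→P1: 30 × 5 = 150
  B→P2: 10 × 4 = 40
  C→P1: 5 × 8 = 40
  C→P2: 30 × 7 = 210
  D→P2: 45 × 7 = 315
Total = 150 + 40 + 40 + 210 + 315 = 755.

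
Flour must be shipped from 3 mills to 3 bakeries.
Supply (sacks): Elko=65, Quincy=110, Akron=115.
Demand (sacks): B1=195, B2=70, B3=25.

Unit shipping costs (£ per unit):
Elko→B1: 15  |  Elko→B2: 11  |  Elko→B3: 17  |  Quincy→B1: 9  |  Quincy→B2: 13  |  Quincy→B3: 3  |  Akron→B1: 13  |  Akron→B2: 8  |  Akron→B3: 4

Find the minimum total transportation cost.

Optimal allocation:
  Elko→B1: 65 sacks
  Quincy→B1: 110 sacks
  Akron→B1: 20 sacks
  Akron→B2: 70 sacks
  Akron→B3: 25 sacks
Total cost = £2885.
(Supply check: Elko ships 65; Quincy ships 110; Akron ships 115.)

2885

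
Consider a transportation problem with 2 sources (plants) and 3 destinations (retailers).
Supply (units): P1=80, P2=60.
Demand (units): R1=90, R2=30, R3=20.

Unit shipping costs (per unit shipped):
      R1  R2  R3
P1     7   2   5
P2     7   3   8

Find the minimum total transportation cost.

A cheapest plan:
  P1→R1: 30 × 7 = 210
  P1→R2: 30 × 2 = 60
  P1→R3: 20 × 5 = 100
  P2→R1: 60 × 7 = 420
Total = 210 + 60 + 100 + 420 = 790.
(Supply check: P1 ships 80; P2 ships 60.)

790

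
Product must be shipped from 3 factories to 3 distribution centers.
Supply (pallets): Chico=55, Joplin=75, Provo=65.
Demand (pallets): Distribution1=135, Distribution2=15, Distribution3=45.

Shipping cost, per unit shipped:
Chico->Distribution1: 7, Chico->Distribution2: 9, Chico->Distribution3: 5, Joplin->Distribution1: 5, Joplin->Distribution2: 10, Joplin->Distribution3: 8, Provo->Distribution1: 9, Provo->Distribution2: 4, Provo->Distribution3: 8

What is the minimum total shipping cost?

1180

An optimal shipping plan:
  Chico->Distribution1: 10 × 7 = 70
  Chico->Distribution3: 45 × 5 = 225
  Joplin->Distribution1: 75 × 5 = 375
  Provo->Distribution1: 50 × 9 = 450
  Provo->Distribution2: 15 × 4 = 60
Total = 70 + 225 + 375 + 450 + 60 = 1180.
(Supply check: Chico ships 55; Joplin ships 75; Provo ships 65.)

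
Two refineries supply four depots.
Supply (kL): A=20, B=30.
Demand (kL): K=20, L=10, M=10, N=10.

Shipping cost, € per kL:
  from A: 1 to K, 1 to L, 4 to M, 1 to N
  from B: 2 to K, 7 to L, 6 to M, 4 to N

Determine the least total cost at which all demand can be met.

One minimum-cost allocation:
  A to L: 10 × €1 = €10
  A to N: 10 × €1 = €10
  B to K: 20 × €2 = €40
  B to M: 10 × €6 = €60
Total = 10 + 10 + 40 + 60 = €120.

120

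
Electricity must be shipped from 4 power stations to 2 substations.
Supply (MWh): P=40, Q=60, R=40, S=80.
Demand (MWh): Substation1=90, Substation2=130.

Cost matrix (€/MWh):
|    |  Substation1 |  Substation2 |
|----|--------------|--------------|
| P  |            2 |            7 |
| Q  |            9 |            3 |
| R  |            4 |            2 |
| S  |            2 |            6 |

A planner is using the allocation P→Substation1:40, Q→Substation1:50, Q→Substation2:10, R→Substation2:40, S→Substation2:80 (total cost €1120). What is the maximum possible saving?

Current plan cost = 40·2 + 50·9 + 10·3 + 40·2 + 80·6 = €1120.
Optimal plan:
  P–Substation1: 40 × €2 = €80
  Q–Substation2: 60 × €3 = €180
  R–Substation2: 40 × €2 = €80
  S–Substation1: 50 × €2 = €100
  S–Substation2: 30 × €6 = €180
Optimal cost = €620.
Saving = 1120 − 620 = €500.

500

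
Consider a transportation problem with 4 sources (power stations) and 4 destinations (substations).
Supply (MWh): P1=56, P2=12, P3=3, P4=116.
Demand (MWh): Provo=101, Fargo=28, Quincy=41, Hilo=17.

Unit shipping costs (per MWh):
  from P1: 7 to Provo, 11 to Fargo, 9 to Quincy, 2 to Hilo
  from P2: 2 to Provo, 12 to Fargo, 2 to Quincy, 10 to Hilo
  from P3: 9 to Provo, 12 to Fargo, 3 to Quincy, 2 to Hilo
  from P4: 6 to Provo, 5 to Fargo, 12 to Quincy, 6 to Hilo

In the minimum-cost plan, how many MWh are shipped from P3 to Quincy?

3

Optimal shipments:
  P1→Provo: 13 × 7 = 91
  P1→Quincy: 26 × 9 = 234
  P1→Hilo: 17 × 2 = 34
  P2→Quincy: 12 × 2 = 24
  P3→Quincy: 3 × 3 = 9
  P4→Provo: 88 × 6 = 528
  P4→Fargo: 28 × 5 = 140
Total cost = 1060.
So P3→Quincy carries 3 MWh.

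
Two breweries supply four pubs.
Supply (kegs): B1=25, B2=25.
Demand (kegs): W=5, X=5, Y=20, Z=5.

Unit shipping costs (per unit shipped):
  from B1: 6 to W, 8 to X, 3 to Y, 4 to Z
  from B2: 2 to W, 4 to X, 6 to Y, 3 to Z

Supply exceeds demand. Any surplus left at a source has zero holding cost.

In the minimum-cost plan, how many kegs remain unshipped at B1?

An optimal plan:
  B1–Y: 20 × 3 = 60
  B2–W: 5 × 2 = 10
  B2–X: 5 × 4 = 20
  B2–Z: 5 × 3 = 15
Total cost = 105.
B1 ships 20 of its 25, leaving 5.

5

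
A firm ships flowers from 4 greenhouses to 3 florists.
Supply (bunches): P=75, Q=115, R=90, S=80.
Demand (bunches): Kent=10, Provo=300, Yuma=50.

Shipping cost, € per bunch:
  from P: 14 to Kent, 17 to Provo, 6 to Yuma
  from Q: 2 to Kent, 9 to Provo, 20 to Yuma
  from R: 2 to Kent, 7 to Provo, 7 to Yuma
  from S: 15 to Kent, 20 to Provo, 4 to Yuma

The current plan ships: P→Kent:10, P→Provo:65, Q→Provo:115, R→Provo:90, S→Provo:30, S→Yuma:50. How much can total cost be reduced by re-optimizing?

Current plan cost = 10·14 + 65·17 + 115·9 + 90·7 + 30·20 + 50·4 = €3710.
Optimal plan:
  P to Provo: 75 × €17 = €1275
  Q to Kent: 10 × €2 = €20
  Q to Provo: 105 × €9 = €945
  R to Provo: 90 × €7 = €630
  S to Provo: 30 × €20 = €600
  S to Yuma: 50 × €4 = €200
Optimal cost = €3670.
Saving = 3710 − 3670 = €40.

40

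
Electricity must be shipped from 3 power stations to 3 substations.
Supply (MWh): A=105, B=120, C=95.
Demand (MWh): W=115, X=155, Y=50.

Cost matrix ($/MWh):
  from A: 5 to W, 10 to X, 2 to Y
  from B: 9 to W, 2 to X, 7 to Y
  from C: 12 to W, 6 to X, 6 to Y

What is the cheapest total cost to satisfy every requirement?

An optimal shipping plan:
  A->W: 105 MWh
  B->X: 120 MWh
  C->W: 10 MWh
  C->X: 35 MWh
  C->Y: 50 MWh
Total cost = $1395.
(Supply check: A ships 105; B ships 120; C ships 95.)

1395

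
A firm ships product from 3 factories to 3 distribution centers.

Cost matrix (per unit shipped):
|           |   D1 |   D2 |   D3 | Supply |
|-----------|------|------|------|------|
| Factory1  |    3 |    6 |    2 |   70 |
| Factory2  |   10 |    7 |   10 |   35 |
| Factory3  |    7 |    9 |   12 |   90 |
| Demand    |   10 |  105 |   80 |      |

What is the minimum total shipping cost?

1205

Optimal allocation:
  Factory1→D3: 70 pallets
  Factory2→D2: 25 pallets
  Factory2→D3: 10 pallets
  Factory3→D1: 10 pallets
  Factory3→D2: 80 pallets
Total cost = 1205.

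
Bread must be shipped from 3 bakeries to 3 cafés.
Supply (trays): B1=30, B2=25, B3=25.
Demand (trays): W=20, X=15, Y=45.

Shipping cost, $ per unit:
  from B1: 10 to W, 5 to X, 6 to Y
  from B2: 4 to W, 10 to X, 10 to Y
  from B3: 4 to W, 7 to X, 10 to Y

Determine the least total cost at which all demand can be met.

515

Optimal allocation:
  B1→Y: 30 × $6 = $180
  B2→W: 10 × $4 = $40
  B2→Y: 15 × $10 = $150
  B3→W: 10 × $4 = $40
  B3→X: 15 × $7 = $105
Total = 180 + 40 + 150 + 40 + 105 = $515.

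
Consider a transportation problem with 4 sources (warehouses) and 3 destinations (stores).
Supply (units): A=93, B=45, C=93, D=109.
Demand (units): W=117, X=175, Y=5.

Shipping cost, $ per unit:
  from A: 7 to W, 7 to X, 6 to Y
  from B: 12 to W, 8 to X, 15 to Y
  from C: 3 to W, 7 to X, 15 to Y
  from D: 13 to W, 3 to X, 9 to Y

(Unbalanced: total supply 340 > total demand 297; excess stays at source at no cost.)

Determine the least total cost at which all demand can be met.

A cheapest plan:
  A→W: 24 units
  A→X: 64 units
  A→Y: 5 units
  B→X: 2 units
  C→W: 93 units
  D→X: 109 units
Total cost = $1268.

1268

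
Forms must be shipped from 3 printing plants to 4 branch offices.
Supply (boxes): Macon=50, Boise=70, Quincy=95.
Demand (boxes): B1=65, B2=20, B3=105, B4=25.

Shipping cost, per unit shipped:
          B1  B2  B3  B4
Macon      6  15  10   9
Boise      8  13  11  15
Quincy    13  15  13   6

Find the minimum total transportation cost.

2125

An optimal shipping plan:
  Macon->B1: 50 × 6 = 300
  Boise->B1: 15 × 8 = 120
  Boise->B2: 20 × 13 = 260
  Boise->B3: 35 × 11 = 385
  Quincy->B3: 70 × 13 = 910
  Quincy->B4: 25 × 6 = 150
Total = 300 + 120 + 260 + 385 + 910 + 150 = 2125.
(Supply check: Macon ships 50; Boise ships 70; Quincy ships 95.)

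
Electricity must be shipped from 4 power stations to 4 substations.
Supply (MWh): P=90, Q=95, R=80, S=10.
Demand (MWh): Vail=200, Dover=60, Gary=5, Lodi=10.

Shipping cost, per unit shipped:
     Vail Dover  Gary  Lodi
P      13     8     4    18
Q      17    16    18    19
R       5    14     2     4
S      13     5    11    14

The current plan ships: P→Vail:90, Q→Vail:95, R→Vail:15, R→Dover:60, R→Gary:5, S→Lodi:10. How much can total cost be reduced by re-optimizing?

Current plan cost = 90·13 + 95·17 + 15·5 + 60·14 + 5·2 + 10·14 = 3850.
Optimal plan:
  P->Vail: 35 MWh
  P->Dover: 50 MWh
  P->Gary: 5 MWh
  Q->Vail: 95 MWh
  R->Vail: 70 MWh
  R->Lodi: 10 MWh
  S->Dover: 10 MWh
Optimal cost = 2930.
Saving = 3850 − 2930 = 920.

920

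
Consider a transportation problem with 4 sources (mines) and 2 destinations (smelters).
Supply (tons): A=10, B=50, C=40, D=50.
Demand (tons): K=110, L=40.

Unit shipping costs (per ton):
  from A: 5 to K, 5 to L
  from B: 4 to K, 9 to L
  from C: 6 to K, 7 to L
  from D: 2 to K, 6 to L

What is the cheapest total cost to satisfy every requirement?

620

One minimum-cost allocation:
  A–L: 10 tons
  B–K: 50 tons
  C–K: 10 tons
  C–L: 30 tons
  D–K: 50 tons
Total cost = 620.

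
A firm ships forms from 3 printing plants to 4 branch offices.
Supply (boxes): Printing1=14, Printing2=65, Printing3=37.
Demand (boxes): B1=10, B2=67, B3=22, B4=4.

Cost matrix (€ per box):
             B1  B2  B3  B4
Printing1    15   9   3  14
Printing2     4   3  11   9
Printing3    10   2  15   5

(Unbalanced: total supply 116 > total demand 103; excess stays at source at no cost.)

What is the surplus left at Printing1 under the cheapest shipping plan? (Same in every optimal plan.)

0

An optimal plan:
  Printing1–B3: 14 boxes
  Printing2–B1: 10 boxes
  Printing2–B2: 34 boxes
  Printing2–B3: 8 boxes
  Printing3–B2: 33 boxes
  Printing3–B4: 4 boxes
Total cost = €358.
Printing1 ships 14 of its 14, leaving 0.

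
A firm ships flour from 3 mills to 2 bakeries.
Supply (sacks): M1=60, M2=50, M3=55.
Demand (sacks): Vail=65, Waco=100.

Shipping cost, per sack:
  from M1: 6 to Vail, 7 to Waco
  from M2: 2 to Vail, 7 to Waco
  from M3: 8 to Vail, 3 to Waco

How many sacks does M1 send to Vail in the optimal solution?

Optimal shipments:
  M1->Vail: 15 × 6 = 90
  M1->Waco: 45 × 7 = 315
  M2->Vail: 50 × 2 = 100
  M3->Waco: 55 × 3 = 165
Total cost = 670.
So M1→Vail carries 15 sacks.

15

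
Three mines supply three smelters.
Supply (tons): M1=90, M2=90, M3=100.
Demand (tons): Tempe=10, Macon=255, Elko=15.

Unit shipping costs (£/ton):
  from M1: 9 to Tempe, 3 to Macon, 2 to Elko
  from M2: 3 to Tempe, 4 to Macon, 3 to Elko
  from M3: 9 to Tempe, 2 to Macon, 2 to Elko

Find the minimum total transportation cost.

A cheapest plan:
  M1–Macon: 90 × £3 = £270
  M2–Tempe: 10 × £3 = £30
  M2–Macon: 65 × £4 = £260
  M2–Elko: 15 × £3 = £45
  M3–Macon: 100 × £2 = £200
Total = 270 + 30 + 260 + 45 + 200 = £805.

805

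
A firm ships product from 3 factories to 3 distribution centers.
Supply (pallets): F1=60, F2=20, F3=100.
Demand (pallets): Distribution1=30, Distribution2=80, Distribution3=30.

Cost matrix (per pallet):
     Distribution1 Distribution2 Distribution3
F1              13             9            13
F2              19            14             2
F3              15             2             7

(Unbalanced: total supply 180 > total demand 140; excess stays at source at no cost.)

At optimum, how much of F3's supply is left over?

10

Minimum-cost shipments:
  F1→Distribution1: 30 × 13 = 390
  F2→Distribution3: 20 × 2 = 40
  F3→Distribution2: 80 × 2 = 160
  F3→Distribution3: 10 × 7 = 70
Total cost = 660.
F3 ships 90 of its 100, leaving 10.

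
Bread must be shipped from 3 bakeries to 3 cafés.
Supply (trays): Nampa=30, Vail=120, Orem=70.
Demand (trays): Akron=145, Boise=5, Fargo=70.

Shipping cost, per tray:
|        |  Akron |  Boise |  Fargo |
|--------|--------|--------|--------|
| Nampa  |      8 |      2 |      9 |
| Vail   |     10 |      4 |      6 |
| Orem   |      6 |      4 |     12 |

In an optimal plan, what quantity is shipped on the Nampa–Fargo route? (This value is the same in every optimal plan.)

The minimum-cost plan:
  Nampa→Akron: 25 × 8 = 200
  Nampa→Boise: 5 × 2 = 10
  Vail→Akron: 50 × 10 = 500
  Vail→Fargo: 70 × 6 = 420
  Orem→Akron: 70 × 6 = 420
Total cost = 1550.
The route Nampa→Fargo is not used.

0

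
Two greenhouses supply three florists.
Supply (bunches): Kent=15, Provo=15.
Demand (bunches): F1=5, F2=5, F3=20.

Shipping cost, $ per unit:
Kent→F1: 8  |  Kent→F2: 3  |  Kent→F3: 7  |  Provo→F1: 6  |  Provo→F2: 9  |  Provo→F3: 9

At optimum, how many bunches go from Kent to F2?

Solving gives:
  Kent->F2: 5 × $3 = $15
  Kent->F3: 10 × $7 = $70
  Provo->F1: 5 × $6 = $30
  Provo->F3: 10 × $9 = $90
Total cost = $205.
So Kent→F2 carries 5 bunches.

5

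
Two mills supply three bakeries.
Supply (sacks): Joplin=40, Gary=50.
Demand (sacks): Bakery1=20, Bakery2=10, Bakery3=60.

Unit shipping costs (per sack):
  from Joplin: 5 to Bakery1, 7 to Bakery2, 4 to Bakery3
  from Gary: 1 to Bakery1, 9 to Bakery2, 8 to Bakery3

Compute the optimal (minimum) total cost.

Optimal allocation:
  Joplin to Bakery3: 40 sacks
  Gary to Bakery1: 20 sacks
  Gary to Bakery2: 10 sacks
  Gary to Bakery3: 20 sacks
Total cost = 430.
(Supply check: Joplin ships 40; Gary ships 50.)

430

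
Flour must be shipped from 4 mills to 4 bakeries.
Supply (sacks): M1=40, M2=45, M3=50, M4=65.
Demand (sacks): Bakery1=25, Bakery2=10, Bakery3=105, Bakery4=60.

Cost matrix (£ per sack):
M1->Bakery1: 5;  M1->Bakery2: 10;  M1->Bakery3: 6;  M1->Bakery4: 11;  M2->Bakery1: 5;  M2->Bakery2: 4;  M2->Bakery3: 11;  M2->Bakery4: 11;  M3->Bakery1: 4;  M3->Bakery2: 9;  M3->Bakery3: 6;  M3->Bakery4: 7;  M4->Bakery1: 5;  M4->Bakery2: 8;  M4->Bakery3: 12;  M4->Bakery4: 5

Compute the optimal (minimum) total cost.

Optimal allocation:
  M1 to Bakery3: 40 × £6 = £240
  M2 to Bakery1: 20 × £5 = £100
  M2 to Bakery2: 10 × £4 = £40
  M2 to Bakery3: 15 × £11 = £165
  M3 to Bakery3: 50 × £6 = £300
  M4 to Bakery1: 5 × £5 = £25
  M4 to Bakery4: 60 × £5 = £300
Total = 240 + 100 + 40 + 165 + 300 + 25 + 300 = £1170.
(Supply check: M1 ships 40; M2 ships 45; M3 ships 50; M4 ships 65.)

1170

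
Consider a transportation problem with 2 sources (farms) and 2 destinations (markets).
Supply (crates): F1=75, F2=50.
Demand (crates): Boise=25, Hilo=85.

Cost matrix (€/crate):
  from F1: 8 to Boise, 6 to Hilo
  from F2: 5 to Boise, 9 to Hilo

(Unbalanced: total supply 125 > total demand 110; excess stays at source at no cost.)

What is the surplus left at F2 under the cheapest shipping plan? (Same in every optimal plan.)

15

An optimal plan:
  F1→Hilo: 75 × €6 = €450
  F2→Boise: 25 × €5 = €125
  F2→Hilo: 10 × €9 = €90
Total cost = €665.
F2 ships 35 of its 50, leaving 15.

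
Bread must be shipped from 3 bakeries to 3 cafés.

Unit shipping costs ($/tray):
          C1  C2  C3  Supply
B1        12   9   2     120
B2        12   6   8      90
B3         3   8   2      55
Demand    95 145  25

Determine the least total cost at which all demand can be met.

One minimum-cost allocation:
  B1 to C1: 40 × $12 = $480
  B1 to C2: 55 × $9 = $495
  B1 to C3: 25 × $2 = $50
  B2 to C2: 90 × $6 = $540
  B3 to C1: 55 × $3 = $165
Total = 480 + 495 + 50 + 540 + 165 = $1730.
(Supply check: B1 ships 120; B2 ships 90; B3 ships 55.)

1730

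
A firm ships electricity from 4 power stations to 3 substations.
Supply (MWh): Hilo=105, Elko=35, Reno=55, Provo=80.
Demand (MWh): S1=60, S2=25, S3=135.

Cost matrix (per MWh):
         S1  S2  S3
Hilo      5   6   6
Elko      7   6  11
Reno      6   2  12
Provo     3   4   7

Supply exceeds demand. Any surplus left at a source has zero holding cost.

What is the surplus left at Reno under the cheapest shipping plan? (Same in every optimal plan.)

20

An optimal plan:
  Hilo–S3: 105 × 6 = 630
  Reno–S1: 10 × 6 = 60
  Reno–S2: 25 × 2 = 50
  Provo–S1: 50 × 3 = 150
  Provo–S3: 30 × 7 = 210
Total cost = 1100.
Reno ships 35 of its 55, leaving 20.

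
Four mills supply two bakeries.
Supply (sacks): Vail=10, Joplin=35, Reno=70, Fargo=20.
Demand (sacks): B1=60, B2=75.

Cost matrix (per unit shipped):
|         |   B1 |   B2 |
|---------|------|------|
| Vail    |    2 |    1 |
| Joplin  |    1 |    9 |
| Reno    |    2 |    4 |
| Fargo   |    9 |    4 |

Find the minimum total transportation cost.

A cheapest plan:
  Vail->B2: 10 sacks
  Joplin->B1: 35 sacks
  Reno->B1: 25 sacks
  Reno->B2: 45 sacks
  Fargo->B2: 20 sacks
Total cost = 355.

355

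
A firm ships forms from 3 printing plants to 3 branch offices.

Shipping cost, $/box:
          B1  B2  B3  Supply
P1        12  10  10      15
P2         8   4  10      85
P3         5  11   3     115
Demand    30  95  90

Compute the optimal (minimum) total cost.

A cheapest plan:
  P1 to B2: 10 boxes
  P1 to B3: 5 boxes
  P2 to B2: 85 boxes
  P3 to B1: 30 boxes
  P3 to B3: 85 boxes
Total cost = $895.
(Supply check: P1 ships 15; P2 ships 85; P3 ships 115.)

895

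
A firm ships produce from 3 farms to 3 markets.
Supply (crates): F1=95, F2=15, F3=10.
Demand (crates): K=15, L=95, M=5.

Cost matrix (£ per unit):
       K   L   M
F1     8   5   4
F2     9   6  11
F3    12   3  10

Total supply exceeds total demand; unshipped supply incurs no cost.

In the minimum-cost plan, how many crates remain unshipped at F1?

0

Minimum-cost shipments:
  F1 to K: 5 crates
  F1 to L: 85 crates
  F1 to M: 5 crates
  F2 to K: 10 crates
  F3 to L: 10 crates
Total cost = £605.
F1 ships 95 of its 95, leaving 0.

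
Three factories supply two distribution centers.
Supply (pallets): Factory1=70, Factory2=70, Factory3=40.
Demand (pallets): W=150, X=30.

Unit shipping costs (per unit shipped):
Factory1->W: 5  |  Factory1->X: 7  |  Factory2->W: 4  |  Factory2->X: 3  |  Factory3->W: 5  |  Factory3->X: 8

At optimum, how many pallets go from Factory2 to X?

Optimal shipments:
  Factory1→W: 70 × 5 = 350
  Factory2→W: 40 × 4 = 160
  Factory2→X: 30 × 3 = 90
  Factory3→W: 40 × 5 = 200
Total cost = 800.
So Factory2→X carries 30 pallets.

30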